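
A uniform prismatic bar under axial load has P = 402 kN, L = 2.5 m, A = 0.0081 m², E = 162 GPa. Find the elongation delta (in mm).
Model: a uniform prismatic bar under axial load, so delta = (P·L) / (A·E).
Convert to SI units:
  P = 402 kN = 402000 N
  E = 162 GPa = 1.62 × 10¹¹ Pa
Substitute:
  delta = (402000 × 2.5) / (0.0081 × (1.62 × 10¹¹))
  delta = 0.0007659 m
Convert: delta = 0.0007659 m = 0.7659 mm
Final answer: delta = 0.7659 mm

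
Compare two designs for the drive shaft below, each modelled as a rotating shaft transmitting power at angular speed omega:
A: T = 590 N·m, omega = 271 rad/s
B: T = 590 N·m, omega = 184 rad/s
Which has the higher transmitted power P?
Model: a rotating shaft transmitting power at angular speed omega, so P = T·omega (SI units).
  A: P = 590 × 271 = 159900 W = 159.9 kW
  B: P = 590 × 184 = 108600 W = 108.6 kW
159.9 kW > 108.6 kW, so A is larger.
Final answer: A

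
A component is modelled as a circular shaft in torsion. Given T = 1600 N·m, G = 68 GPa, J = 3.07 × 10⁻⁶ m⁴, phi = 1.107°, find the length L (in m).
Model: a circular shaft in torsion, so phi = (T·L) / (G·J).
Solve for L: L = (phi·G·J) / T.
Convert to SI units:
  G = 68 GPa = 6.8 × 10¹⁰ Pa
  phi = 1.107° = 0.01932 rad
Substitute:
  L = (0.01932 × (6.8 × 10¹⁰) × (3.07 × 10⁻⁶)) / 1600
  L = 2.521 m
Final answer: L = 2.521 m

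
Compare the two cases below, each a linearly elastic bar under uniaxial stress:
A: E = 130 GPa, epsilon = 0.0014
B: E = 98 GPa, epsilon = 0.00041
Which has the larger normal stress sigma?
Model: a linearly elastic bar under uniaxial stress, so sigma = E·epsilon (SI units).
  A: sigma = (1.3 × 10¹¹) × 0.0014 = 1.82 × 10⁸ Pa = 182 MPa
  B: sigma = (9.8 × 10¹⁰) × 0.00041 = 4.018 × 10⁷ Pa = 40.18 MPa
182 MPa > 40.18 MPa, so A is larger.
Final answer: A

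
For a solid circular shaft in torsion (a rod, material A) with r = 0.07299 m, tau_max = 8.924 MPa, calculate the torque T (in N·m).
Model: a solid circular shaft in torsion, so tau_max = (2·T) / (π·r^3).
Solve for T: T = (π·tau_max·r^3) / 2.
Convert to SI units:
  tau_max = 8.924 MPa = 8.924 × 10⁶ Pa
Substitute:
  T = (π × (8.924 × 10⁶) × 0.07299^3) / 2
  T = 5451 N·m
Final answer: T = 5451 N·m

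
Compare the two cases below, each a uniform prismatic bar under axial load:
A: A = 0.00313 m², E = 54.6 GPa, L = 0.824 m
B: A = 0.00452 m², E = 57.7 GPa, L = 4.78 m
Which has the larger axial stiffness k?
Model: a uniform prismatic bar under axial load, so k = (A·E) / L (SI units).
  A: k = (0.00313 × (5.46 × 10¹⁰)) / 0.824 = 2.074 × 10⁸ N/m = 207.4 MN/m
  B: k = (0.00452 × (5.77 × 10¹⁰)) / 4.78 = 5.456 × 10⁷ N/m = 54.56 MN/m
207.4 MN/m > 54.56 MN/m, so A is larger.
Final answer: A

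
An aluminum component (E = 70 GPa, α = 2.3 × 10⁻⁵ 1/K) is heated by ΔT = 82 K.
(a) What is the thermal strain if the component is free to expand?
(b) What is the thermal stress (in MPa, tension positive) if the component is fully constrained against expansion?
(a) Free thermal strain ε_th = α·ΔT = (2.3 × 10⁻⁵) × 82 = 0.001886
(b) Fully constrained, the expansion is suppressed, so σ = -E·α·ΔT. Convert E = 70 GPa = 7 × 10¹⁰ Pa.
  σ = -(7 × 10¹⁰) × (2.3 × 10⁻⁵) × 82 = -1.32 × 10⁸ Pa = -132 MPa (compressive)
Final answer: (a) ε_th = 0.001886, (b) σ = -132 MPa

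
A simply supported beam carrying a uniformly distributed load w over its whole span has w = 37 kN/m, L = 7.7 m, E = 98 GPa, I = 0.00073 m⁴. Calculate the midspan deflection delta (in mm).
Model: a simply supported beam carrying a uniformly distributed load w over its whole span, so delta = (5·w·L^4) / (384·E·I).
Convert to SI units:
  w = 37 kN/m = 37000 N/m
  E = 98 GPa = 9.8 × 10¹⁰ Pa
Substitute:
  delta = (5 × 37000 × 7.7^4) / (384 × (9.8 × 10¹⁰) × 0.00073)
  delta = 0.02367 m
Convert: delta = 0.02367 m = 23.67 mm
Final answer: delta = 23.67 mm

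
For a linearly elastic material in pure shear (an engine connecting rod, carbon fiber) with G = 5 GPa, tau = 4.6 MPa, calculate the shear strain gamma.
Model: a linearly elastic material in pure shear, so tau = G·gamma.
Solve for gamma: gamma = tau / G.
Convert to SI units:
  G = 5 GPa = 5 × 10⁹ Pa
  tau = 4.6 MPa = 4.6 × 10⁶ Pa
Substitute:
  gamma = (4.6 × 10⁶) / (5 × 10⁹)
  gamma = 0.00092
Final answer: gamma = 0.00092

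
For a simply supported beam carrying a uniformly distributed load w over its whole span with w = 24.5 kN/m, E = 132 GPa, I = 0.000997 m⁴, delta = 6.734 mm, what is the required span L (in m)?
Model: a simply supported beam carrying a uniformly distributed load w over its whole span, so delta = (5·w·L^4) / (384·E·I).
Solve for L: L = ((384·delta·E·I) / (5·w))^(1/4).
Convert to SI units:
  w = 24.5 kN/m = 24500 N/m
  E = 132 GPa = 1.32 × 10¹¹ Pa
  delta = 6.734 mm = 0.006734 m
Substitute:
  L = ((384 × 0.006734 × (1.32 × 10¹¹) × 0.000997) / (5 × 24500))^(1/4)
  L = 7.26 m
Final answer: L = 7.26 m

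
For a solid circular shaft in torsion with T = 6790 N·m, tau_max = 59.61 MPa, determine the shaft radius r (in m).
Model: a solid circular shaft in torsion, so tau_max = (2·T) / (π·r^3).
Solve for r: r = ((2·T) / (π·tau_max))^(1/3).
Convert to SI units:
  tau_max = 59.61 MPa = 5.961 × 10⁷ Pa
Substitute:
  r = ((2 × 6790) / (π × (5.961 × 10⁷)))^(1/3)
  r = 0.0417 m
Final answer: r = 0.0417 m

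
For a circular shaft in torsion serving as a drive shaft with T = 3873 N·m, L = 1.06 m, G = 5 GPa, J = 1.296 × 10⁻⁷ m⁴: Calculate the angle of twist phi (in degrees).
Model: a circular shaft in torsion, so phi = (T·L) / (G·J).
Convert to SI units:
  G = 5 GPa = 5 × 10⁹ Pa
Substitute:
  phi = (3873 × 1.06) / ((5 × 10⁹) × (1.296 × 10⁻⁷))
  phi = 6.335 rad
Convert to degrees: phi = 6.335 × 180/π = 363°
Final answer: phi = 363°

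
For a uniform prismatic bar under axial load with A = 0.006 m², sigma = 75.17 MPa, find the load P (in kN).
Model: a uniform prismatic bar under axial load, so sigma = P / A.
Solve for P: P = sigma·A.
Convert to SI units:
  sigma = 75.17 MPa = 7.517 × 10⁷ Pa
Substitute:
  P = (7.517 × 10⁷) × 0.006
  P = 451000 N
Convert: P = 451000 N = 451 kN
Final answer: P = 451 kN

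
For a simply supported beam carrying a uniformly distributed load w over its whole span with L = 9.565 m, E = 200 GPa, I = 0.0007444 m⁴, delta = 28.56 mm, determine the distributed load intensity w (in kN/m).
Model: a simply supported beam carrying a uniformly distributed load w over its whole span, so delta = (5·w·L^4) / (384·E·I).
Solve for w: w = (384·delta·E·I) / (5·L^4).
Convert to SI units:
  E = 200 GPa = 2 × 10¹¹ Pa
  delta = 28.56 mm = 0.02856 m
Substitute:
  w = (384 × 0.02856 × (2 × 10¹¹) × 0.0007444) / (5 × 9.565^4)
  w = 39010 N/m
Convert: w = 39010 N/m = 39.01 kN/m
Final answer: w = 39.01 kN/m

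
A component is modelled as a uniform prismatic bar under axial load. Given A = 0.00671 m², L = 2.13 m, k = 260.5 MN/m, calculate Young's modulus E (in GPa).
Model: a uniform prismatic bar under axial load, so k = (A·E) / L.
Solve for E: E = (k·L) / A.
Convert to SI units:
  k = 260.5 MN/m = 2.605 × 10⁸ N/m
Substitute:
  E = ((2.605 × 10⁸) × 2.13) / 0.00671
  E = 8.269 × 10¹⁰ Pa
Convert: E = 8.269 × 10¹⁰ Pa = 82.69 GPa
Final answer: E = 82.69 GPa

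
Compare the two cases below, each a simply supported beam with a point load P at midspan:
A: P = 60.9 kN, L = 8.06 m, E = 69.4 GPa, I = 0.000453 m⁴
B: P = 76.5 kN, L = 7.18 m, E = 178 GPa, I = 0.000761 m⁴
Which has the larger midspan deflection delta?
Model: a simply supported beam with a point load P at midspan, so delta = (P·L^3) / (48·E·I) (SI units).
  A: delta = (60900 × 8.06^3) / (48 × (6.94 × 10¹⁰) × 0.000453) = 0.02113 m = 21.13 mm
  B: delta = (76500 × 7.18^3) / (48 × (1.78 × 10¹¹) × 0.000761) = 0.004355 m = 4.355 mm
21.13 mm > 4.355 mm, so A is larger.
Final answer: A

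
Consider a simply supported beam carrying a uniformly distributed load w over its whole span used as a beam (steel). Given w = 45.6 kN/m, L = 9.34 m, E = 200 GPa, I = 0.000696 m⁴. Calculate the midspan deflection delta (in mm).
Model: a simply supported beam carrying a uniformly distributed load w over its whole span, so delta = (5·w·L^4) / (384·E·I).
Convert to SI units:
  w = 45.6 kN/m = 45600 N/m
  E = 200 GPa = 2 × 10¹¹ Pa
Substitute:
  delta = (5 × 45600 × 9.34^4) / (384 × (2 × 10¹¹) × 0.000696)
  delta = 0.03246 m
Convert: delta = 0.03246 m = 32.46 mm
Final answer: delta = 32.46 mm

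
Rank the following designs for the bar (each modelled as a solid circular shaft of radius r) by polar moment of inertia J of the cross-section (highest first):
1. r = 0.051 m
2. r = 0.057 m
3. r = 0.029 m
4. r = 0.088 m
Model: a solid circular shaft of radius r, so J = (π·r^4) / 2 (SI units).
  Case 1: J = (π × 0.051^4) / 2 = 1.063 × 10⁻⁵ m⁴
  Case 2: J = (π × 0.057^4) / 2 = 1.658 × 10⁻⁵ m⁴
  Case 3: J = (π × 0.029^4) / 2 = 1.111 × 10⁻⁶ m⁴
  Case 4: J = (π × 0.088^4) / 2 = 9.42 × 10⁻⁵ m⁴
Ordering: 9.42 × 10⁻⁵ m⁴ (case 4) > 1.658 × 10⁻⁵ m⁴ (case 2) > 1.063 × 10⁻⁵ m⁴ (case 1) > 1.111 × 10⁻⁶ m⁴ (case 3)
Final answer: 4, 2, 1, 3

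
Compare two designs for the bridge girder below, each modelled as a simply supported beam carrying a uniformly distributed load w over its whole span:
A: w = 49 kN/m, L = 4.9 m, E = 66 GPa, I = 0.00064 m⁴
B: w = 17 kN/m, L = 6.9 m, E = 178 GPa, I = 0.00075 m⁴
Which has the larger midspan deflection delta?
Model: a simply supported beam carrying a uniformly distributed load w over its whole span, so delta = (5·w·L^4) / (384·E·I) (SI units).
  A: delta = (5 × 49000 × 4.9^4) / (384 × (6.6 × 10¹⁰) × 0.00064) = 0.008708 m = 8.708 mm
  B: delta = (5 × 17000 × 6.9^4) / (384 × (1.78 × 10¹¹) × 0.00075) = 0.003758 m = 3.758 mm
8.708 mm > 3.758 mm, so A is larger.
Final answer: A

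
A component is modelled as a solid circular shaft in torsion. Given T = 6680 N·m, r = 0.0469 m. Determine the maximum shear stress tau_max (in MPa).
Model: a solid circular shaft in torsion, so tau_max = (2·T) / (π·r^3).
Substitute:
  tau_max = (2 × 6680) / (π × 0.0469^3)
  tau_max = 4.122 × 10⁷ Pa
Convert: tau_max = 4.122 × 10⁷ Pa = 41.22 MPa
Final answer: tau_max = 41.22 MPa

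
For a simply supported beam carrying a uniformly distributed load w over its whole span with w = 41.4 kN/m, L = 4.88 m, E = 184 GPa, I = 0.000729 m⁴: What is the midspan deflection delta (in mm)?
Model: a simply supported beam carrying a uniformly distributed load w over its whole span, so delta = (5·w·L^4) / (384·E·I).
Convert to SI units:
  w = 41.4 kN/m = 41400 N/m
  E = 184 GPa = 1.84 × 10¹¹ Pa
Substitute:
  delta = (5 × 41400 × 4.88^4) / (384 × (1.84 × 10¹¹) × 0.000729)
  delta = 0.002279 m
Convert: delta = 0.002279 m = 2.279 mm
Final answer: delta = 2.279 mm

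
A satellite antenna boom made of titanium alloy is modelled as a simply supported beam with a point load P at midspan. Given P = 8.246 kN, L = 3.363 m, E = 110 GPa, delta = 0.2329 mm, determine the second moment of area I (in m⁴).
Model: a simply supported beam with a point load P at midspan, so delta = (P·L^3) / (48·E·I).
Solve for I: I = (P·L^3) / (48·delta·E).
Convert to SI units:
  P = 8.246 kN = 8246 N
  E = 110 GPa = 1.1 × 10¹¹ Pa
  delta = 0.2329 mm = 0.0002329 m
Substitute:
  I = (8246 × 3.363^3) / (48 × 0.0002329 × (1.1 × 10¹¹))
  I = 0.000255 m⁴
Final answer: I = 0.000255 m⁴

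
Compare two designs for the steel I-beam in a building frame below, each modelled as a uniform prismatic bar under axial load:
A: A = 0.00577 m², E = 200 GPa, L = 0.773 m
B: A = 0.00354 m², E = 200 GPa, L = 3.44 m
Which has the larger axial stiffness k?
Model: a uniform prismatic bar under axial load, so k = (A·E) / L (SI units).
  A: k = (0.00577 × (2 × 10¹¹)) / 0.773 = 1.493 × 10⁹ N/m = 1493 MN/m
  B: k = (0.00354 × (2 × 10¹¹)) / 3.44 = 2.058 × 10⁸ N/m = 205.8 MN/m
1493 MN/m > 205.8 MN/m, so A is larger.
Final answer: A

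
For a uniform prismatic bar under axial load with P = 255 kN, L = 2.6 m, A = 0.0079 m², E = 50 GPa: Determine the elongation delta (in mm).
Model: a uniform prismatic bar under axial load, so delta = (P·L) / (A·E).
Convert to SI units:
  P = 255 kN = 255000 N
  E = 50 GPa = 5 × 10¹⁰ Pa
Substitute:
  delta = (255000 × 2.6) / (0.0079 × (5 × 10¹⁰))
  delta = 0.001678 m
Convert: delta = 0.001678 m = 1.678 mm
Final answer: delta = 1.678 mm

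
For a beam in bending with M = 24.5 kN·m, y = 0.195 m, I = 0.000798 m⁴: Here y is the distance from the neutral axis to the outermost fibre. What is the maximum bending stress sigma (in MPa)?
Model: a beam in bending, so sigma = (M·y) / I.
Convert to SI units:
  M = 24.5 kN·m = 24500 N·m
Substitute:
  sigma = (24500 × 0.195) / 0.000798
  sigma = 5.987 × 10⁶ Pa
Convert: sigma = 5.987 × 10⁶ Pa = 5.987 MPa
Final answer: sigma = 5.987 MPa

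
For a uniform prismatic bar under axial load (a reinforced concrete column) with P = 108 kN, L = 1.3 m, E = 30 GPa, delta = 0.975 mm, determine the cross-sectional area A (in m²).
Model: a uniform prismatic bar under axial load, so delta = (P·L) / (A·E).
Solve for A: A = (P·L) / (delta·E).
Convert to SI units:
  P = 108 kN = 108000 N
  E = 30 GPa = 3 × 10¹⁰ Pa
  delta = 0.975 mm = 0.000975 m
Substitute:
  A = (108000 × 1.3) / (0.000975 × (3 × 10¹⁰))
  A = 0.0048 m²
Final answer: A = 0.0048 m²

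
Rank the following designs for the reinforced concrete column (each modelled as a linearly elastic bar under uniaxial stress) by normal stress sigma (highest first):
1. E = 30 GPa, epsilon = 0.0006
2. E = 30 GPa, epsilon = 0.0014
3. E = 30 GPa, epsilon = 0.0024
Model: a linearly elastic bar under uniaxial stress, so sigma = E·epsilon (SI units).
  Case 1: sigma = (3 × 10¹⁰) × 0.0006 = 1.8 × 10⁷ Pa = 18 MPa
  Case 2: sigma = (3 × 10¹⁰) × 0.0014 = 4.2 × 10⁷ Pa = 42 MPa
  Case 3: sigma = (3 × 10¹⁰) × 0.0024 = 7.2 × 10⁷ Pa = 72 MPa
Ordering: 72 MPa (case 3) > 42 MPa (case 2) > 18 MPa (case 1)
Final answer: 3, 2, 1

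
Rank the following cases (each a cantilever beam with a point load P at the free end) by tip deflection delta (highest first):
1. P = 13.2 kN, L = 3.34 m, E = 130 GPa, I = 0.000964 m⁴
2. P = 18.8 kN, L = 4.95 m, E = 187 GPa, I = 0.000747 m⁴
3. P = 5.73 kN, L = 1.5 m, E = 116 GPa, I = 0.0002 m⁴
Model: a cantilever beam with a point load P at the free end, so delta = (P·L^3) / (3·E·I) (SI units).
  Case 1: delta = (13200 × 3.34^3) / (3 × (1.3 × 10¹¹) × 0.000964) = 0.001308 m = 1.308 mm
  Case 2: delta = (18800 × 4.95^3) / (3 × (1.87 × 10¹¹) × 0.000747) = 0.005441 m = 5.441 mm
  Case 3: delta = (5730 × 1.5^3) / (3 × (1.16 × 10¹¹) × 0.0002) = 0.0002779 m = 0.2779 mm
Ordering: 5.441 mm (case 2) > 1.308 mm (case 1) > 0.2779 mm (case 3)
Final answer: 2, 1, 3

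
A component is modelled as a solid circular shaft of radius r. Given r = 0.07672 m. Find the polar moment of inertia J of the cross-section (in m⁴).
Model: a solid circular shaft of radius r, so J = (π·r^4) / 2.
Substitute:
  J = (π × 0.07672^4) / 2
  J = 5.442 × 10⁻⁵ m⁴
Final answer: J = 5.442 × 10⁻⁵ m⁴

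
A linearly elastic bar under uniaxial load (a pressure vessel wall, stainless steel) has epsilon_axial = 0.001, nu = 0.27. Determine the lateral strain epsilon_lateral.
Model: a linearly elastic bar under uniaxial load, so epsilon_lateral = -nu·epsilon_axial.
Substitute:
  epsilon_lateral = -(0.27 × 0.001)
  epsilon_lateral = -0.00027
Final answer: epsilon_lateral = -0.00027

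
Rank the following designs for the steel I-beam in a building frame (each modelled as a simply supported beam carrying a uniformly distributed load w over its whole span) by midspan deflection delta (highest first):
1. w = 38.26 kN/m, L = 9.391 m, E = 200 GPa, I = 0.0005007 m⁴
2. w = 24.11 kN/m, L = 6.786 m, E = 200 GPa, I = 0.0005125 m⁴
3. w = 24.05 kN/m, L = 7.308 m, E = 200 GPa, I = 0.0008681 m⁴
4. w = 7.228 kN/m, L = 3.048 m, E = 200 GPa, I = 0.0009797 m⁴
Model: a simply supported beam carrying a uniformly distributed load w over its whole span, so delta = (5·w·L^4) / (384·E·I) (SI units).
  Case 1: delta = (5 × 38260 × 9.391^4) / (384 × (2 × 10¹¹) × 0.0005007) = 0.03869 m = 38.69 mm
  Case 2: delta = (5 × 24110 × 6.786^4) / (384 × (2 × 10¹¹) × 0.0005125) = 0.006495 m = 6.495 mm
  Case 3: delta = (5 × 24050 × 7.308^4) / (384 × (2 × 10¹¹) × 0.0008681) = 0.005145 m = 5.145 mm
  Case 4: delta = (5 × 7228 × 3.048^4) / (384 × (2 × 10¹¹) × 0.0009797) = 4.146 × 10⁻⁵ m = 0.04146 mm
Ordering: 38.69 mm (case 1) > 6.495 mm (case 2) > 5.145 mm (case 3) > 0.04146 mm (case 4)
Final answer: 1, 2, 3, 4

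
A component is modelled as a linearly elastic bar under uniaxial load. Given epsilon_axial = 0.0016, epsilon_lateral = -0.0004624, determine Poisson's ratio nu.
Model: a linearly elastic bar under uniaxial load, so epsilon_lateral = -nu·epsilon_axial.
Solve for nu: nu = -epsilon_lateral / epsilon_axial.
Substitute:
  nu = -(-0.0004624) / 0.0016
  nu = 0.289
Final answer: nu = 0.289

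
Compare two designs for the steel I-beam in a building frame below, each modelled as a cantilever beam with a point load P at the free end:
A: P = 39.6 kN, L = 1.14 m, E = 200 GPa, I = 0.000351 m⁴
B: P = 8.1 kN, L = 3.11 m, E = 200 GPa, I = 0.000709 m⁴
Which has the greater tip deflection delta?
Model: a cantilever beam with a point load P at the free end, so delta = (P·L^3) / (3·E·I) (SI units).
  A: delta = (39600 × 1.14^3) / (3 × (2 × 10¹¹) × 0.000351) = 0.0002786 m = 0.2786 mm
  B: delta = (8100 × 3.11^3) / (3 × (2 × 10¹¹) × 0.000709) = 0.0005728 m = 0.5728 mm
0.5728 mm > 0.2786 mm, so B is larger.
Final answer: B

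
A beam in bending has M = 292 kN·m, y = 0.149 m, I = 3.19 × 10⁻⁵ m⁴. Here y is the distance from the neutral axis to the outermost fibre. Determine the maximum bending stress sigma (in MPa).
Model: a beam in bending, so sigma = (M·y) / I.
Convert to SI units:
  M = 292 kN·m = 292000 N·m
Substitute:
  sigma = (292000 × 0.149) / (3.19 × 10⁻⁵)
  sigma = 1.364 × 10⁹ Pa
Convert: sigma = 1.364 × 10⁹ Pa = 1364 MPa
Final answer: sigma = 1364 MPa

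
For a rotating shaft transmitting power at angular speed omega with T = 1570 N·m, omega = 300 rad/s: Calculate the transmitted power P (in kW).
Model: a rotating shaft transmitting power at angular speed omega, so P = T·omega.
Substitute:
  P = 1570 × 300
  P = 471000 W
Convert: P = 471000 W = 471 kW
Final answer: P = 471 kW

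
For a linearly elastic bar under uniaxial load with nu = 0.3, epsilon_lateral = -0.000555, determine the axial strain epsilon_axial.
Model: a linearly elastic bar under uniaxial load, so epsilon_lateral = -nu·epsilon_axial.
Solve for epsilon_axial: epsilon_axial = -epsilon_lateral / nu.
Substitute:
  epsilon_axial = -(-0.000555) / 0.3
  epsilon_axial = 0.00185
Final answer: epsilon_axial = 0.00185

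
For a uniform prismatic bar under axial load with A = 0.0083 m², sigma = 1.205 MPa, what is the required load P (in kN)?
Model: a uniform prismatic bar under axial load, so sigma = P / A.
Solve for P: P = sigma·A.
Convert to SI units:
  sigma = 1.205 MPa = 1.205 × 10⁶ Pa
Substitute:
  P = (1.205 × 10⁶) × 0.0083
  P = 10000 N
Convert: P = 10000 N = 10 kN
Final answer: P = 10 kN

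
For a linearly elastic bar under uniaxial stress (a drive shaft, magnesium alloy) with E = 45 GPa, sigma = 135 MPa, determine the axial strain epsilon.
Model: a linearly elastic bar under uniaxial stress, so sigma = E·epsilon.
Solve for epsilon: epsilon = sigma / E.
Convert to SI units:
  E = 45 GPa = 4.5 × 10¹⁰ Pa
  sigma = 135 MPa = 1.35 × 10⁸ Pa
Substitute:
  epsilon = (1.35 × 10⁸) / (4.5 × 10¹⁰)
  epsilon = 0.003
Final answer: epsilon = 0.003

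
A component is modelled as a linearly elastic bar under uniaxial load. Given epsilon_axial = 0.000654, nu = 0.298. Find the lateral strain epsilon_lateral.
Model: a linearly elastic bar under uniaxial load, so epsilon_lateral = -nu·epsilon_axial.
Substitute:
  epsilon_lateral = -(0.298 × 0.000654)
  epsilon_lateral = -0.0001949
Final answer: epsilon_lateral = -0.0001949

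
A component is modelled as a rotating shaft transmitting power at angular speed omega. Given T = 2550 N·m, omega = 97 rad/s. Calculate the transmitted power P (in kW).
Model: a rotating shaft transmitting power at angular speed omega, so P = T·omega.
Substitute:
  P = 2550 × 97
  P = 247400 W
Convert: P = 247400 W = 247.4 kW
Final answer: P = 247.4 kW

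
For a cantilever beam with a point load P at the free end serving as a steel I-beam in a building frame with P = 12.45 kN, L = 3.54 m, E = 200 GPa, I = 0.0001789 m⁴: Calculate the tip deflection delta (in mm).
Model: a cantilever beam with a point load P at the free end, so delta = (P·L^3) / (3·E·I).
Convert to SI units:
  P = 12.45 kN = 12450 N
  E = 200 GPa = 2 × 10¹¹ Pa
Substitute:
  delta = (12450 × 3.54^3) / (3 × (2 × 10¹¹) × 0.0001789)
  delta = 0.005145 m
Convert: delta = 0.005145 m = 5.145 mm
Final answer: delta = 5.145 mm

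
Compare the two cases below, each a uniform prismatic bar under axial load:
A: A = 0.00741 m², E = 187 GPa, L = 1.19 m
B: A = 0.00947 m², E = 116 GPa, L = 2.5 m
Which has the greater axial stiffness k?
Model: a uniform prismatic bar under axial load, so k = (A·E) / L (SI units).
  A: k = (0.00741 × (1.87 × 10¹¹)) / 1.19 = 1.164 × 10⁹ N/m = 1164 MN/m
  B: k = (0.00947 × (1.16 × 10¹¹)) / 2.5 = 4.394 × 10⁸ N/m = 439.4 MN/m
1164 MN/m > 439.4 MN/m, so A is larger.
Final answer: A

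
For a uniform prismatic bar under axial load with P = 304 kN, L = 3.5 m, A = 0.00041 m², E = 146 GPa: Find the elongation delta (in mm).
Model: a uniform prismatic bar under axial load, so delta = (P·L) / (A·E).
Convert to SI units:
  P = 304 kN = 304000 N
  E = 146 GPa = 1.46 × 10¹¹ Pa
Substitute:
  delta = (304000 × 3.5) / (0.00041 × (1.46 × 10¹¹))
  delta = 0.01777 m
Convert: delta = 0.01777 m = 17.77 mm
Final answer: delta = 17.77 mm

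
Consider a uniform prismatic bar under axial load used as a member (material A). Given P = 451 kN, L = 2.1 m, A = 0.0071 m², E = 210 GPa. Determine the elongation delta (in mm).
Model: a uniform prismatic bar under axial load, so delta = (P·L) / (A·E).
Convert to SI units:
  P = 451 kN = 451000 N
  E = 210 GPa = 2.1 × 10¹¹ Pa
Substitute:
  delta = (451000 × 2.1) / (0.0071 × (2.1 × 10¹¹))
  delta = 0.0006352 m
Convert: delta = 0.0006352 m = 0.6352 mm
Final answer: delta = 0.6352 mm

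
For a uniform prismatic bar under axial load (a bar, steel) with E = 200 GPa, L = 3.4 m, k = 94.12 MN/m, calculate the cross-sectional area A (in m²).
Model: a uniform prismatic bar under axial load, so k = (A·E) / L.
Solve for A: A = (k·L) / E.
Convert to SI units:
  E = 200 GPa = 2 × 10¹¹ Pa
  k = 94.12 MN/m = 9.412 × 10⁷ N/m
Substitute:
  A = ((9.412 × 10⁷) × 3.4) / (2 × 10¹¹)
  A = 0.0016 m²
Final answer: A = 0.0016 m²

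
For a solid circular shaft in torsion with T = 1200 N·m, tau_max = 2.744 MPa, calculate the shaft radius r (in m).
Model: a solid circular shaft in torsion, so tau_max = (2·T) / (π·r^3).
Solve for r: r = ((2·T) / (π·tau_max))^(1/3).
Convert to SI units:
  tau_max = 2.744 MPa = 2.744 × 10⁶ Pa
Substitute:
  r = ((2 × 1200) / (π × (2.744 × 10⁶)))^(1/3)
  r = 0.0653 m
Final answer: r = 0.0653 m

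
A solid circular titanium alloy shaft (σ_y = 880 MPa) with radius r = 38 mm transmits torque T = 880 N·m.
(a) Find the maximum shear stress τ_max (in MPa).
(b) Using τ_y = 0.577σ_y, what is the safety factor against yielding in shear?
(a) For a solid circular shaft, τ_max = T·r/J with J = π·r^4/2, i.e. τ_max = 2·T / (π·r^3). Convert r = 38 mm = 0.038 m.
  τ_max = (2 × 880) / (π × 0.038^3) = 1.021 × 10⁷ Pa = 10.21 MPa
(b) τ_y = 0.577 × 880 = 507.76 MPa
  SF = τ_y/τ_max = 507.76 / 10.21 = 49.73
Final answer: (a) τ_max = 10.21 MPa, (b) SF = 49.73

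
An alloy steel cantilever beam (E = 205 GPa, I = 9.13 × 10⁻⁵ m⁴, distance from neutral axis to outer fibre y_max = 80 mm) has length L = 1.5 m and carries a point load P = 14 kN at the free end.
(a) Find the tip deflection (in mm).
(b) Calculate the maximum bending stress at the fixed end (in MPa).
(a) Tip deflection of a cantilever with an end point load: δ = P·L^3 / (3·E·I). Convert P = 14 kN = 14000 N, E = 205 GPa = 2.05 × 10¹¹ Pa.
  δ = (14000 × 1.5^3) / (3 × (2.05 × 10¹¹) × (9.13 × 10⁻⁵)) = 0.0008415 m = 0.8415 mm
(b) Maximum bending moment at the fixed end: M = P·L = 14000 × 1.5 = 21000 N·m. Convert y_max = 80 mm = 0.08 m.
  σ = M·y_max / I = (21000 × 0.08) / (9.13 × 10⁻⁵) = 1.84 × 10⁷ Pa = 18.4 MPa
Final answer: (a) δ = 0.8415 mm, (b) σ = 18.4 MPa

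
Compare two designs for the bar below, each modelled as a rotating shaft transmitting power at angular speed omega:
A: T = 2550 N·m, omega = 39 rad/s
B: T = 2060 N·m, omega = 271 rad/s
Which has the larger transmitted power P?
Model: a rotating shaft transmitting power at angular speed omega, so P = T·omega (SI units).
  A: P = 2550 × 39 = 99450 W = 99.45 kW
  B: P = 2060 × 271 = 558300 W = 558.3 kW
558.3 kW > 99.45 kW, so B is larger.
Final answer: B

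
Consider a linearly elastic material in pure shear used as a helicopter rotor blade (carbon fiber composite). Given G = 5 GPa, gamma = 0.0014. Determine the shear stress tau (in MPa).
Model: a linearly elastic material in pure shear, so tau = G·gamma.
Convert to SI units:
  G = 5 GPa = 5 × 10⁹ Pa
Substitute:
  tau = (5 × 10⁹) × 0.0014
  tau = 7 × 10⁶ Pa
Convert: tau = 7 × 10⁶ Pa = 7 MPa
Final answer: tau = 7 MPa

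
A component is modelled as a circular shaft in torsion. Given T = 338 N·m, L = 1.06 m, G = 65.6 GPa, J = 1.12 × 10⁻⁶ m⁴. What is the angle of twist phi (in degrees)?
Model: a circular shaft in torsion, so phi = (T·L) / (G·J).
Convert to SI units:
  G = 65.6 GPa = 6.56 × 10¹⁰ Pa
Substitute:
  phi = (338 × 1.06) / ((6.56 × 10¹⁰) × (1.12 × 10⁻⁶))
  phi = 0.004876 rad
Convert to degrees: phi = 0.004876 × 180/π = 0.2794°
Final answer: phi = 0.2794°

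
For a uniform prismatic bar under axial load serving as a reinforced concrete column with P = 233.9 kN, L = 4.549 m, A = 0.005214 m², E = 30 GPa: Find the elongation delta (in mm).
Model: a uniform prismatic bar under axial load, so delta = (P·L) / (A·E).
Convert to SI units:
  P = 233.9 kN = 233900 N
  E = 30 GPa = 3 × 10¹⁰ Pa
Substitute:
  delta = (233900 × 4.549) / (0.005214 × (3 × 10¹⁰))
  delta = 0.006802 m
Convert: delta = 0.006802 m = 6.802 mm
Final answer: delta = 6.802 mm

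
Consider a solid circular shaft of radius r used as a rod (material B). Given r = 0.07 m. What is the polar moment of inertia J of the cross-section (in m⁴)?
Model: a solid circular shaft of radius r, so J = (π·r^4) / 2.
Substitute:
  J = (π × 0.07^4) / 2
  J = 3.771 × 10⁻⁵ m⁴
Final answer: J = 3.771 × 10⁻⁵ m⁴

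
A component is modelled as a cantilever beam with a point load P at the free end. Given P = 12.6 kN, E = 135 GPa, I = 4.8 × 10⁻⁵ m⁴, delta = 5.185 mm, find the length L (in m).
Model: a cantilever beam with a point load P at the free end, so delta = (P·L^3) / (3·E·I).
Solve for L: L = ((3·delta·E·I) / P)^(1/3).
Convert to SI units:
  P = 12.6 kN = 12600 N
  E = 135 GPa = 1.35 × 10¹¹ Pa
  delta = 5.185 mm = 0.005185 m
Substitute:
  L = ((3 × 0.005185 × (1.35 × 10¹¹) × (4.8 × 10⁻⁵)) / 12600)^(1/3)
  L = 2 m
Final answer: L = 2 m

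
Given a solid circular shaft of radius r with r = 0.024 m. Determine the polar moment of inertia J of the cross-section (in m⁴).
Model: a solid circular shaft of radius r, so J = (π·r^4) / 2.
Substitute:
  J = (π × 0.024^4) / 2
  J = 5.212 × 10⁻⁷ m⁴
Final answer: J = 5.212 × 10⁻⁷ m⁴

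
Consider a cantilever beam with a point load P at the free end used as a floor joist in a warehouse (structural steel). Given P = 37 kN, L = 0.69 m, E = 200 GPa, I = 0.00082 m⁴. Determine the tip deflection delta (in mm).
Model: a cantilever beam with a point load P at the free end, so delta = (P·L^3) / (3·E·I).
Convert to SI units:
  P = 37 kN = 37000 N
  E = 200 GPa = 2 × 10¹¹ Pa
Substitute:
  delta = (37000 × 0.69^3) / (3 × (2 × 10¹¹) × 0.00082)
  delta = 2.47 × 10⁻⁵ m
Convert: delta = 2.47 × 10⁻⁵ m = 0.0247 mm
Final answer: delta = 0.0247 mm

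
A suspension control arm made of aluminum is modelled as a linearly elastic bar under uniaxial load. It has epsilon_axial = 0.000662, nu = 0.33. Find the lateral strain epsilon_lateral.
Model: a linearly elastic bar under uniaxial load, so epsilon_lateral = -nu·epsilon_axial.
Substitute:
  epsilon_lateral = -(0.33 × 0.000662)
  epsilon_lateral = -0.0002185
Final answer: epsilon_lateral = -0.0002185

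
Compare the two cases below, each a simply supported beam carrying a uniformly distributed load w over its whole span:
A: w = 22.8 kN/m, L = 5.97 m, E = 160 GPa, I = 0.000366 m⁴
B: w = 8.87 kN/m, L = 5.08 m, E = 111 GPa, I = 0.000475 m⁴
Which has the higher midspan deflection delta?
Model: a simply supported beam carrying a uniformly distributed load w over its whole span, so delta = (5·w·L^4) / (384·E·I) (SI units).
  A: delta = (5 × 22800 × 5.97^4) / (384 × (1.6 × 10¹¹) × 0.000366) = 0.00644 m = 6.44 mm
  B: delta = (5 × 8870 × 5.08^4) / (384 × (1.11 × 10¹¹) × 0.000475) = 0.001459 m = 1.459 mm
6.44 mm > 1.459 mm, so A is larger.
Final answer: A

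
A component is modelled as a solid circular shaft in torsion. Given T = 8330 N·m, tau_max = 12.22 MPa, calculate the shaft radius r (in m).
Model: a solid circular shaft in torsion, so tau_max = (2·T) / (π·r^3).
Solve for r: r = ((2·T) / (π·tau_max))^(1/3).
Convert to SI units:
  tau_max = 12.22 MPa = 1.222 × 10⁷ Pa
Substitute:
  r = ((2 × 8330) / (π × (1.222 × 10⁷)))^(1/3)
  r = 0.07571 m
Final answer: r = 0.07571 m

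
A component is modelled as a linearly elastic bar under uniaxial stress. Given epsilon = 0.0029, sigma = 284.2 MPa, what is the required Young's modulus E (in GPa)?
Model: a linearly elastic bar under uniaxial stress, so sigma = E·epsilon.
Solve for E: E = sigma / epsilon.
Convert to SI units:
  sigma = 284.2 MPa = 2.842 × 10⁸ Pa
Substitute:
  E = (2.842 × 10⁸) / 0.0029
  E = 9.8 × 10¹⁰ Pa
Convert: E = 9.8 × 10¹⁰ Pa = 98 GPa
Final answer: E = 98 GPa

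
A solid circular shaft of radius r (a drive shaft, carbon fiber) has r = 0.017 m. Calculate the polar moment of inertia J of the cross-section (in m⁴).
Model: a solid circular shaft of radius r, so J = (π·r^4) / 2.
Substitute:
  J = (π × 0.017^4) / 2
  J = 1.312 × 10⁻⁷ m⁴
Final answer: J = 1.312 × 10⁻⁷ m⁴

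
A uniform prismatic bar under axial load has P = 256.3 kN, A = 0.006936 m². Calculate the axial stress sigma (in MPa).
Model: a uniform prismatic bar under axial load, so sigma = P / A.
Convert to SI units:
  P = 256.3 kN = 256300 N
Substitute:
  sigma = 256300 / 0.006936
  sigma = 3.695 × 10⁷ Pa
Convert: sigma = 3.695 × 10⁷ Pa = 36.95 MPa
Final answer: sigma = 36.95 MPa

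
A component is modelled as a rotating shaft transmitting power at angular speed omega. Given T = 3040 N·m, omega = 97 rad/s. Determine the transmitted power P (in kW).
Model: a rotating shaft transmitting power at angular speed omega, so P = T·omega.
Substitute:
  P = 3040 × 97
  P = 294900 W
Convert: P = 294900 W = 294.9 kW
Final answer: P = 294.9 kW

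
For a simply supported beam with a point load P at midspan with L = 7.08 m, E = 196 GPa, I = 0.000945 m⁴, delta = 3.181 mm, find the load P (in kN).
Model: a simply supported beam with a point load P at midspan, so delta = (P·L^3) / (48·E·I).
Solve for P: P = (48·delta·E·I) / L^3.
Convert to SI units:
  E = 196 GPa = 1.96 × 10¹¹ Pa
  delta = 3.181 mm = 0.003181 m
Substitute:
  P = (48 × 0.003181 × (1.96 × 10¹¹) × 0.000945) / 7.08^3
  P = 79690 N
Convert: P = 79690 N = 79.69 kN
Final answer: P = 79.69 kN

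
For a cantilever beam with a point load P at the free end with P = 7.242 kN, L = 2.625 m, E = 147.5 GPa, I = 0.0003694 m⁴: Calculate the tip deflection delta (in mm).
Model: a cantilever beam with a point load P at the free end, so delta = (P·L^3) / (3·E·I).
Convert to SI units:
  P = 7.242 kN = 7242 N
  E = 147.5 GPa = 1.475 × 10¹¹ Pa
Substitute:
  delta = (7242 × 2.625^3) / (3 × (1.475 × 10¹¹) × 0.0003694)
  delta = 0.0008014 m
Convert: delta = 0.0008014 m = 0.8014 mm
Final answer: delta = 0.8014 mm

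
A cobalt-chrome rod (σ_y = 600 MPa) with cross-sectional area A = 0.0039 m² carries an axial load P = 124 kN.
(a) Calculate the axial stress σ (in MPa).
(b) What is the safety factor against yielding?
(a) Axial stress σ = P/A. Convert P = 124 kN = 124000 N.
  σ = 124000 / 0.0039 = 3.179 × 10⁷ Pa = 31.79 MPa
(b) Safety factor SF = σ_y/σ = 600 / 31.79 = 18.87
Final answer: (a) σ = 31.79 MPa, (b) SF = 18.87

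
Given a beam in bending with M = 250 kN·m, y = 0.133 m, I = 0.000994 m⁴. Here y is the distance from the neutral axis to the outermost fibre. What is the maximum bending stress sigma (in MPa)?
Model: a beam in bending, so sigma = (M·y) / I.
Convert to SI units:
  M = 250 kN·m = 250000 N·m
Substitute:
  sigma = (250000 × 0.133) / 0.000994
  sigma = 3.345 × 10⁷ Pa
Convert: sigma = 3.345 × 10⁷ Pa = 33.45 MPa
Final answer: sigma = 33.45 MPa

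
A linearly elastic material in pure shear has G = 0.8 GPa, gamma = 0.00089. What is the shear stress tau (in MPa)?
Model: a linearly elastic material in pure shear, so tau = G·gamma.
Convert to SI units:
  G = 0.8 GPa = 8 × 10⁸ Pa
Substitute:
  tau = (8 × 10⁸) × 0.00089
  tau = 712000 Pa
Convert: tau = 712000 Pa = 0.712 MPa
Final answer: tau = 0.712 MPa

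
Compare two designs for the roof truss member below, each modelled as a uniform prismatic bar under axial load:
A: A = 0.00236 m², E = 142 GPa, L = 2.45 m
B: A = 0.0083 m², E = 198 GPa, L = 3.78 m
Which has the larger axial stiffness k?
Model: a uniform prismatic bar under axial load, so k = (A·E) / L (SI units).
  A: k = (0.00236 × (1.42 × 10¹¹)) / 2.45 = 1.368 × 10⁸ N/m = 136.8 MN/m
  B: k = (0.0083 × (1.98 × 10¹¹)) / 3.78 = 4.348 × 10⁸ N/m = 434.8 MN/m
434.8 MN/m > 136.8 MN/m, so B is larger.
Final answer: B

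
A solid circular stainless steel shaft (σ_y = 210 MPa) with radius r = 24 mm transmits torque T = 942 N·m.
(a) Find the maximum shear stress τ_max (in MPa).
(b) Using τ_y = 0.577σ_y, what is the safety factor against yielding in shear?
(a) For a solid circular shaft, τ_max = T·r/J with J = π·r^4/2, i.e. τ_max = 2·T / (π·r^3). Convert r = 24 mm = 0.024 m.
  τ_max = (2 × 942) / (π × 0.024^3) = 4.338 × 10⁷ Pa = 43.38 MPa
(b) τ_y = 0.577 × 210 = 121.17 MPa
  SF = τ_y/τ_max = 121.17 / 43.38 = 2.793
Final answer: (a) τ_max = 43.38 MPa, (b) SF = 2.793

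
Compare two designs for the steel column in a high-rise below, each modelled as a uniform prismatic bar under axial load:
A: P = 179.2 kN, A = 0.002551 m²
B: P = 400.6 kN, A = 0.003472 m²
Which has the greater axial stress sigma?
Model: a uniform prismatic bar under axial load, so sigma = P / A (SI units).
  A: sigma = 179200 / 0.002551 = 7.025 × 10⁷ Pa = 70.25 MPa
  B: sigma = 400600 / 0.003472 = 1.154 × 10⁸ Pa = 115.4 MPa
115.4 MPa > 70.25 MPa, so B is larger.
Final answer: B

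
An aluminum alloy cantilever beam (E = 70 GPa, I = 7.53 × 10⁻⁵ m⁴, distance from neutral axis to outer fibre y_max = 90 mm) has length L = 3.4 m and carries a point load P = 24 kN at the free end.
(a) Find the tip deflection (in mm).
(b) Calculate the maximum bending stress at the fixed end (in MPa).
(a) Tip deflection of a cantilever with an end point load: δ = P·L^3 / (3·E·I). Convert P = 24 kN = 24000 N, E = 70 GPa = 7 × 10¹⁰ Pa.
  δ = (24000 × 3.4^3) / (3 × (7 × 10¹⁰) × (7.53 × 10⁻⁵)) = 0.05965 m = 59.65 mm
(b) Maximum bending moment at the fixed end: M = P·L = 24000 × 3.4 = 81600 N·m. Convert y_max = 90 mm = 0.09 m.
  σ = M·y_max / I = (81600 × 0.09) / (7.53 × 10⁻⁵) = 9.753 × 10⁷ Pa = 97.53 MPa
Final answer: (a) δ = 59.65 mm, (b) σ = 97.53 MPa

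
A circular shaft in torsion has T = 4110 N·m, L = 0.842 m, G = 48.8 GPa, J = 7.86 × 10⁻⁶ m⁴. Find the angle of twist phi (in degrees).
Model: a circular shaft in torsion, so phi = (T·L) / (G·J).
Convert to SI units:
  G = 48.8 GPa = 4.88 × 10¹⁰ Pa
Substitute:
  phi = (4110 × 0.842) / ((4.88 × 10¹⁰) × (7.86 × 10⁻⁶))
  phi = 0.009022 rad
Convert to degrees: phi = 0.009022 × 180/π = 0.5169°
Final answer: phi = 0.5169°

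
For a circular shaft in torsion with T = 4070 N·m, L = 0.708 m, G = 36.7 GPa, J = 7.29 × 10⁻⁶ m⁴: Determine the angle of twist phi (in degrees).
Model: a circular shaft in torsion, so phi = (T·L) / (G·J).
Convert to SI units:
  G = 36.7 GPa = 3.67 × 10¹⁰ Pa
Substitute:
  phi = (4070 × 0.708) / ((3.67 × 10¹⁰) × (7.29 × 10⁻⁶))
  phi = 0.01077 rad
Convert to degrees: phi = 0.01077 × 180/π = 0.6171°
Final answer: phi = 0.6171°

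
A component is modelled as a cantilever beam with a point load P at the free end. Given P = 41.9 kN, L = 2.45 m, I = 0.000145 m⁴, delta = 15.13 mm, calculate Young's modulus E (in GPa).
Model: a cantilever beam with a point load P at the free end, so delta = (P·L^3) / (3·E·I).
Solve for E: E = (P·L^3) / (3·delta·I).
Convert to SI units:
  P = 41.9 kN = 41900 N
  delta = 15.13 mm = 0.01513 m
Substitute:
  E = (41900 × 2.45^3) / (3 × 0.01513 × 0.000145)
  E = 9.362 × 10¹⁰ Pa
Convert: E = 9.362 × 10¹⁰ Pa = 93.62 GPa
Final answer: E = 93.62 GPa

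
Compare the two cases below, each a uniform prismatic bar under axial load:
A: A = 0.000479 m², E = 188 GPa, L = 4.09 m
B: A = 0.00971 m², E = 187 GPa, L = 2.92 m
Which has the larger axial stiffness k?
Model: a uniform prismatic bar under axial load, so k = (A·E) / L (SI units).
  A: k = (0.000479 × (1.88 × 10¹¹)) / 4.09 = 2.202 × 10⁷ N/m = 22.02 MN/m
  B: k = (0.00971 × (1.87 × 10¹¹)) / 2.92 = 6.218 × 10⁸ N/m = 621.8 MN/m
621.8 MN/m > 22.02 MN/m, so B is larger.
Final answer: B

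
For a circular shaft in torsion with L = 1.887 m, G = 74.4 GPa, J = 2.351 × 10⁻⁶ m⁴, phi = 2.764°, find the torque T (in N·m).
Model: a circular shaft in torsion, so phi = (T·L) / (G·J).
Solve for T: T = (phi·G·J) / L.
Convert to SI units:
  G = 74.4 GPa = 7.44 × 10¹⁰ Pa
  phi = 2.764° = 0.04824 rad
Substitute:
  T = (0.04824 × (7.44 × 10¹⁰) × (2.351 × 10⁻⁶)) / 1.887
  T = 4472 N·m
Final answer: T = 4472 N·m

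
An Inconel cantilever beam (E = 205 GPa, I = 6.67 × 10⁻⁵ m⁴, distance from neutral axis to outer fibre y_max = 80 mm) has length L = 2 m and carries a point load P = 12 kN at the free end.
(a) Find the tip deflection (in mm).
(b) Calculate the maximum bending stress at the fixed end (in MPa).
(a) Tip deflection of a cantilever with an end point load: δ = P·L^3 / (3·E·I). Convert P = 12 kN = 12000 N, E = 205 GPa = 2.05 × 10¹¹ Pa.
  δ = (12000 × 2^3) / (3 × (2.05 × 10¹¹) × (6.67 × 10⁻⁵)) = 0.00234 m = 2.34 mm
(b) Maximum bending moment at the fixed end: M = P·L = 12000 × 2 = 24000 N·m. Convert y_max = 80 mm = 0.08 m.
  σ = M·y_max / I = (24000 × 0.08) / (6.67 × 10⁻⁵) = 2.879 × 10⁷ Pa = 28.79 MPa
Final answer: (a) δ = 2.34 mm, (b) σ = 28.79 MPa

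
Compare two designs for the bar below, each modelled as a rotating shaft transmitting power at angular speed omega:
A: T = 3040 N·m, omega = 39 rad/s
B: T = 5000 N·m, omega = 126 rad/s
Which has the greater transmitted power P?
Model: a rotating shaft transmitting power at angular speed omega, so P = T·omega (SI units).
  A: P = 3040 × 39 = 118600 W = 118.6 kW
  B: P = 5000 × 126 = 630000 W = 630 kW
630 kW > 118.6 kW, so B is larger.
Final answer: B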